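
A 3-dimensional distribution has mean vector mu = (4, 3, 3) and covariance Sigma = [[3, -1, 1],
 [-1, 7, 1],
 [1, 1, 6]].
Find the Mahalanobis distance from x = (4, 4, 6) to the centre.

Step 1 — centre the observation: (x - mu) = (0, 1, 3).

Step 2 — invert Sigma (cofactor / det for 3×3, or solve directly):
  Sigma^{-1} = [[0.3796, 0.0648, -0.0741],
 [0.0648, 0.1574, -0.037],
 [-0.0741, -0.037, 0.1852]].

Step 3 — form the quadratic (x - mu)^T · Sigma^{-1} · (x - mu):
  Sigma^{-1} · (x - mu) = (-0.1574, 0.0463, 0.5185).
  (x - mu)^T · [Sigma^{-1} · (x - mu)] = (0)·(-0.1574) + (1)·(0.0463) + (3)·(0.5185) = 1.6019.

Step 4 — take square root: d = √(1.6019) ≈ 1.2656.

d(x, mu) = √(1.6019) ≈ 1.2656


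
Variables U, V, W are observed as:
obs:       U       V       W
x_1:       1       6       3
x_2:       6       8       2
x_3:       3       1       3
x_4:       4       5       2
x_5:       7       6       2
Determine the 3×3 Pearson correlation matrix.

Step 1 — column means:
  mean(U) = (1 + 6 + 3 + 4 + 7) / 5 = 21/5 = 4.2
  mean(V) = (6 + 8 + 1 + 5 + 6) / 5 = 26/5 = 5.2
  mean(W) = (3 + 2 + 3 + 2 + 2) / 5 = 12/5 = 2.4

Step 2 — sample variances and covariances s[i,j] = (1/(n-1)) · Σ_k (x_{k,i} - mean_i) · (x_{k,j} - mean_j), with n-1 = 4:
  s[U,U] = ((-3.2)·(-3.2) + (1.8)·(1.8) + (-1.2)·(-1.2) + (-0.2)·(-0.2) + (2.8)·(2.8)) / 4 = 22.8/4 = 5.7
  s[U,V] = ((-3.2)·(0.8) + (1.8)·(2.8) + (-1.2)·(-4.2) + (-0.2)·(-0.2) + (2.8)·(0.8)) / 4 = 9.8/4 = 2.45
  s[U,W] = ((-3.2)·(0.6) + (1.8)·(-0.4) + (-1.2)·(0.6) + (-0.2)·(-0.4) + (2.8)·(-0.4)) / 4 = -4.4/4 = -1.1
  s[V,V] = ((0.8)·(0.8) + (2.8)·(2.8) + (-4.2)·(-4.2) + (-0.2)·(-0.2) + (0.8)·(0.8)) / 4 = 26.8/4 = 6.7
  s[V,W] = ((0.8)·(0.6) + (2.8)·(-0.4) + (-4.2)·(0.6) + (-0.2)·(-0.4) + (0.8)·(-0.4)) / 4 = -3.4/4 = -0.85
  s[W,W] = ((0.6)·(0.6) + (-0.4)·(-0.4) + (0.6)·(0.6) + (-0.4)·(-0.4) + (-0.4)·(-0.4)) / 4 = 1.2/4 = 0.3
  Sample standard deviations s_i = √(s[i,i]):
  s(U) = √(5.7) = 2.3875
  s(V) = √(6.7) = 2.5884
  s(W) = √(0.3) = 0.5477

Step 3 — r_{ij} = s_{ij} / (s_i · s_j):
  r[U,U] = 1 (diagonal).
  r[U,V] = 2.45 / (2.3875 · 2.5884) = 2.45 / 6.1798 = 0.3965
  r[U,W] = -1.1 / (2.3875 · 0.5477) = -1.1 / 1.3077 = -0.8412
  r[V,V] = 1 (diagonal).
  r[V,W] = -0.85 / (2.5884 · 0.5477) = -0.85 / 1.4177 = -0.5995
  r[W,W] = 1 (diagonal).

R is symmetric with unit diagonal. Assembling:

R = [[1, 0.3965, -0.8412],
 [0.3965, 1, -0.5995],
 [-0.8412, -0.5995, 1]]


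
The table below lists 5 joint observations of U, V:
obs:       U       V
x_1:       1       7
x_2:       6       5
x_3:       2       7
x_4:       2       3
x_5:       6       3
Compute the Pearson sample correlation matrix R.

Step 1 — column means:
  mean(U) = (1 + 6 + 2 + 2 + 6) / 5 = 17/5 = 3.4
  mean(V) = (7 + 5 + 7 + 3 + 3) / 5 = 25/5 = 5

Step 2 — sample variances and covariances s[i,j] = (1/(n-1)) · Σ_k (x_{k,i} - mean_i) · (x_{k,j} - mean_j), with n-1 = 4:
  s[U,U] = ((-2.4)·(-2.4) + (2.6)·(2.6) + (-1.4)·(-1.4) + (-1.4)·(-1.4) + (2.6)·(2.6)) / 4 = 23.2/4 = 5.8
  s[U,V] = ((-2.4)·(2) + (2.6)·(0) + (-1.4)·(2) + (-1.4)·(-2) + (2.6)·(-2)) / 4 = -10/4 = -2.5
  s[V,V] = ((2)·(2) + (0)·(0) + (2)·(2) + (-2)·(-2) + (-2)·(-2)) / 4 = 16/4 = 4
  Sample standard deviations s_i = √(s[i,i]):
  s(U) = √(5.8) = 2.4083
  s(V) = √(4) = 2

Step 3 — r_{ij} = s_{ij} / (s_i · s_j):
  r[U,U] = 1 (diagonal).
  r[U,V] = -2.5 / (2.4083 · 2) = -2.5 / 4.8166 = -0.519
  r[V,V] = 1 (diagonal).

R is symmetric with unit diagonal. Assembling:

R = [[1, -0.519],
 [-0.519, 1]]


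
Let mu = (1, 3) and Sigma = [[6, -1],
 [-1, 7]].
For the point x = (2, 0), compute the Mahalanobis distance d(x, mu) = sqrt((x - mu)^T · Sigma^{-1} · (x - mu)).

Step 1 — centre the observation: (x - mu) = (1, -3).

Step 2 — invert Sigma. det(Sigma) = 6·7 - (-1)² = 41.
  Sigma^{-1} = (1/det) · [[d, -b], [-b, a]] = [[0.1707, 0.0244],
 [0.0244, 0.1463]].

Step 3 — form the quadratic (x - mu)^T · Sigma^{-1} · (x - mu):
  Sigma^{-1} · (x - mu) = (0.0976, -0.4146).
  (x - mu)^T · [Sigma^{-1} · (x - mu)] = (1)·(0.0976) + (-3)·(-0.4146) = 1.3415.

Step 4 — take square root: d = √(1.3415) ≈ 1.1582.

d(x, mu) = √(1.3415) ≈ 1.1582


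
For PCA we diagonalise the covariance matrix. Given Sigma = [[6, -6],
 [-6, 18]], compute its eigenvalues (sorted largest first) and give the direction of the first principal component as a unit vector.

Step 1 — characteristic polynomial of 2×2 Sigma:
  det(Sigma - λI) = λ² - trace · λ + det = 0.
  trace = 6 + 18 = 24, det = 6·18 - (-6)² = 72.
Step 2 — discriminant:
  Δ = trace² - 4·det = 576 - 288 = 288.
Step 3 — eigenvalues:
  λ = (trace ± √Δ)/2 = (24 ± 16.9706)/2,
  λ_1 = 20.4853,  λ_2 = 3.5147.

Step 4 — unit eigenvector for λ_1: solve (Sigma - λ_1 I)v = 0. First row:
  (6 - 20.4853)·v_x + (-6)·v_y = 0, i.e. (-14.4853)·v_x + (-6)·v_y = 0,
  so v ∝ (b, λ_1 - a) = (-6, 14.4853); multiply by -1 so the first entry is positive: u = (6, -14.4853).
  ||u|| = √((6)² + (-14.4853)²) = √(245.8234) ≈ 15.6788,
  v_1 = u/||u|| ≈ (0.3827, -0.9239) (||v_1|| = 1).

λ_1 = 20.4853,  λ_2 = 3.5147;  v_1 ≈ (0.3827, -0.9239)


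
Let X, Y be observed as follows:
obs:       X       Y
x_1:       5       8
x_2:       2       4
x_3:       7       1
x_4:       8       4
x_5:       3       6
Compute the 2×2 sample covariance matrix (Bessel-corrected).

Step 1 — column means:
  mean(X) = (5 + 2 + 7 + 8 + 3) / 5 = 25/5 = 5
  mean(Y) = (8 + 4 + 1 + 4 + 6) / 5 = 23/5 = 4.6

Step 2 — sample covariance S[i,j] = (1/(n-1)) · Σ_k (x_{k,i} - mean_i) · (x_{k,j} - mean_j), with n-1 = 4.
  S[X,X] = ((0)·(0) + (-3)·(-3) + (2)·(2) + (3)·(3) + (-2)·(-2)) / 4 = 26/4 = 6.5
  S[X,Y] = ((0)·(3.4) + (-3)·(-0.6) + (2)·(-3.6) + (3)·(-0.6) + (-2)·(1.4)) / 4 = -10/4 = -2.5
  S[Y,Y] = ((3.4)·(3.4) + (-0.6)·(-0.6) + (-3.6)·(-3.6) + (-0.6)·(-0.6) + (1.4)·(1.4)) / 4 = 27.2/4 = 6.8

S is symmetric (S[j,i] = S[i,j]). Assembling:

S = [[6.5, -2.5],
 [-2.5, 6.8]]


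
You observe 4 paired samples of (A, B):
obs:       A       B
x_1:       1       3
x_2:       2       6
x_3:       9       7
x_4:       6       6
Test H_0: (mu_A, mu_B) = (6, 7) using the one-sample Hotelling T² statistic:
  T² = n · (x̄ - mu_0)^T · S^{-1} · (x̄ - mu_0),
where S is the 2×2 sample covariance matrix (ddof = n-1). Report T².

Step 1 — sample mean vector:
  mean(A) = (1 + 2 + 9 + 6) / 4 = 18/4 = 4.5
  mean(B) = (3 + 6 + 7 + 6) / 4 = 22/4 = 5.5
  x̄ = (4.5, 5.5),  deviation x̄ - mu_0 = (4.5, 5.5) - (6, 7) = (-1.5, -1.5).

Step 2 — sample covariance matrix, S[i,j] = (1/(n-1)) · Σ_k (x_{k,i} - mean_i) · (x_{k,j} - mean_j), divisor n-1 = 3:
  S[A,A] = ((-3.5)·(-3.5) + (-2.5)·(-2.5) + (4.5)·(4.5) + (1.5)·(1.5)) / 3 = 41/3 = 13.6667
  S[A,B] = ((-3.5)·(-2.5) + (-2.5)·(0.5) + (4.5)·(1.5) + (1.5)·(0.5)) / 3 = 15/3 = 5
  S[B,B] = ((-2.5)·(-2.5) + (0.5)·(0.5) + (1.5)·(1.5) + (0.5)·(0.5)) / 3 = 9/3 = 3
  S = [[13.6667, 5],
 [5, 3]].

Step 3 — invert S. det(S) = 13.6667·3 - (5)² = 16.
  S^{-1} = (1/det) · [[d, -b], [-b, a]] = [[0.1875, -0.3125],
 [-0.3125, 0.8542]].

Step 4 — quadratic form (x̄ - mu_0)^T · S^{-1} · (x̄ - mu_0):
  S^{-1} · (x̄ - mu_0) = (0.1875, -0.8125),
  (x̄ - mu_0)^T · [...] = (-1.5)·(0.1875) + (-1.5)·(-0.8125) = 0.9375.

Step 5 — scale by n: T² = 4 · 0.9375 = 3.75.

T² ≈ 3.75


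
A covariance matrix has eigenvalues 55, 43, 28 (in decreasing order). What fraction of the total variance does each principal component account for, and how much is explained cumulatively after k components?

Step 1 — total variance = trace(Sigma) = Σ λ_i = 55 + 43 + 28 = 126.

Step 2 — fraction explained by component i = λ_i / Σ λ:
  PC1: 55/126 = 0.4365
  PC2: 43/126 = 0.3413
  PC3: 28/126 = 0.2222

Step 3 — cumulative fraction after k components = (λ_1 + ... + λ_k) / Σ λ:
  k = 1: 55/126 = 0.4365
  k = 2: (55 + 43)/126 = 98/126 = 0.7778
  k = 3: (55 + 43 + 28)/126 = 126/126 = 1

Summary (fraction, with percent):

explained: PC1 0.4365 (43.65%), PC2 0.3413 (34.13%), PC3 0.2222 (22.22%);  cumulative: 0.4365, 0.7778, 1


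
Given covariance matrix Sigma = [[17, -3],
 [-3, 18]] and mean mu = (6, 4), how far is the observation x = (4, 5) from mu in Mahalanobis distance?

Step 1 — centre the observation: (x - mu) = (-2, 1).

Step 2 — invert Sigma. det(Sigma) = 17·18 - (-3)² = 297.
  Sigma^{-1} = (1/det) · [[d, -b], [-b, a]] = [[0.0606, 0.0101],
 [0.0101, 0.0572]].

Step 3 — form the quadratic (x - mu)^T · Sigma^{-1} · (x - mu):
  Sigma^{-1} · (x - mu) = (-0.1111, 0.037).
  (x - mu)^T · [Sigma^{-1} · (x - mu)] = (-2)·(-0.1111) + (1)·(0.037) = 0.2593.

Step 4 — take square root: d = √(0.2593) ≈ 0.5092.

d(x, mu) = √(0.2593) ≈ 0.5092


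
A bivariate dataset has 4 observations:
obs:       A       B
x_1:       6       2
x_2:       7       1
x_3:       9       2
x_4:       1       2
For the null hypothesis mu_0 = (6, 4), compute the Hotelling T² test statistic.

Step 1 — sample mean vector:
  mean(A) = (6 + 7 + 9 + 1) / 4 = 23/4 = 5.75
  mean(B) = (2 + 1 + 2 + 2) / 4 = 7/4 = 1.75
  x̄ = (5.75, 1.75),  deviation x̄ - mu_0 = (5.75, 1.75) - (6, 4) = (-0.25, -2.25).

Step 2 — sample covariance matrix, S[i,j] = (1/(n-1)) · Σ_k (x_{k,i} - mean_i) · (x_{k,j} - mean_j), divisor n-1 = 3:
  S[A,A] = ((0.25)·(0.25) + (1.25)·(1.25) + (3.25)·(3.25) + (-4.75)·(-4.75)) / 3 = 34.75/3 = 11.5833
  S[A,B] = ((0.25)·(0.25) + (1.25)·(-0.75) + (3.25)·(0.25) + (-4.75)·(0.25)) / 3 = -1.25/3 = -0.4167
  S[B,B] = ((0.25)·(0.25) + (-0.75)·(-0.75) + (0.25)·(0.25) + (0.25)·(0.25)) / 3 = 0.75/3 = 0.25
  S = [[11.5833, -0.4167],
 [-0.4167, 0.25]].

Step 3 — invert S. det(S) = 11.5833·0.25 - (-0.4167)² = 2.7222.
  S^{-1} = (1/det) · [[d, -b], [-b, a]] = [[0.0918, 0.1531],
 [0.1531, 4.2551]].

Step 4 — quadratic form (x̄ - mu_0)^T · S^{-1} · (x̄ - mu_0):
  S^{-1} · (x̄ - mu_0) = (-0.3673, -9.6122),
  (x̄ - mu_0)^T · [...] = (-0.25)·(-0.3673) + (-2.25)·(-9.6122) = 21.7194.

Step 5 — scale by n: T² = 4 · 21.7194 = 86.8776.

T² ≈ 86.8776


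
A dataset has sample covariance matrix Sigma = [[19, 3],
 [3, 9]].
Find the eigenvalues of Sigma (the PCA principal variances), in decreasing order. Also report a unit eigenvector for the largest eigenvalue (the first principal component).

Step 1 — characteristic polynomial of 2×2 Sigma:
  det(Sigma - λI) = λ² - trace · λ + det = 0.
  trace = 19 + 9 = 28, det = 19·9 - (3)² = 162.
Step 2 — discriminant:
  Δ = trace² - 4·det = 784 - 648 = 136.
Step 3 — eigenvalues:
  λ = (trace ± √Δ)/2 = (28 ± 11.6619)/2,
  λ_1 = 19.831,  λ_2 = 8.169.

Step 4 — unit eigenvector for λ_1: solve (Sigma - λ_1 I)v = 0. First row:
  (19 - 19.831)·v_x + (3)·v_y = 0, i.e. (-0.831)·v_x + (3)·v_y = 0,
  so v ∝ (b, λ_1 - a) = (3, 0.831) = u.
  ||u|| = √((3)² + (0.831)²) = √(9.6905) ≈ 3.113,
  v_1 = u/||u|| ≈ (0.9637, 0.2669) (||v_1|| = 1).

λ_1 = 19.831,  λ_2 = 8.169;  v_1 ≈ (0.9637, 0.2669)


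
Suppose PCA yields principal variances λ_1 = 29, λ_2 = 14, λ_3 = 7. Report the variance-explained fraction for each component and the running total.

Step 1 — total variance = trace(Sigma) = Σ λ_i = 29 + 14 + 7 = 50.

Step 2 — fraction explained by component i = λ_i / Σ λ:
  PC1: 29/50 = 0.58
  PC2: 14/50 = 0.28
  PC3: 7/50 = 0.14

Step 3 — cumulative fraction after k components = (λ_1 + ... + λ_k) / Σ λ:
  k = 1: 29/50 = 0.58
  k = 2: (29 + 14)/50 = 43/50 = 0.86
  k = 3: (29 + 14 + 7)/50 = 50/50 = 1

Summary (fraction, with percent):

explained: PC1 0.58 (58%), PC2 0.28 (28%), PC3 0.14 (14%);  cumulative: 0.58, 0.86, 1


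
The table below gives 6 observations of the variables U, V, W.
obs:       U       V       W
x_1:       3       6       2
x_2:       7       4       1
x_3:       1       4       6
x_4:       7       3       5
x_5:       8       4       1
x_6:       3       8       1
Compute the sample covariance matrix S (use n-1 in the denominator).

Step 1 — column means:
  mean(U) = (3 + 7 + 1 + 7 + 8 + 3) / 6 = 29/6 = 4.8333
  mean(V) = (6 + 4 + 4 + 3 + 4 + 8) / 6 = 29/6 = 4.8333
  mean(W) = (2 + 1 + 6 + 5 + 1 + 1) / 6 = 16/6 = 2.6667

Step 2 — sample covariance S[i,j] = (1/(n-1)) · Σ_k (x_{k,i} - mean_i) · (x_{k,j} - mean_j), with n-1 = 5.
  S[U,U] = ((-1.8333)·(-1.8333) + (2.1667)·(2.1667) + (-3.8333)·(-3.8333) + (2.1667)·(2.1667) + (3.1667)·(3.1667) + (-1.8333)·(-1.8333)) / 5 = 40.8333/5 = 8.1667
  S[U,V] = ((-1.8333)·(1.1667) + (2.1667)·(-0.8333) + (-3.8333)·(-0.8333) + (2.1667)·(-1.8333) + (3.1667)·(-0.8333) + (-1.8333)·(3.1667)) / 5 = -13.1667/5 = -2.6333
  S[U,W] = ((-1.8333)·(-0.6667) + (2.1667)·(-1.6667) + (-3.8333)·(3.3333) + (2.1667)·(2.3333) + (3.1667)·(-1.6667) + (-1.8333)·(-1.6667)) / 5 = -12.3333/5 = -2.4667
  S[V,V] = ((1.1667)·(1.1667) + (-0.8333)·(-0.8333) + (-0.8333)·(-0.8333) + (-1.8333)·(-1.8333) + (-0.8333)·(-0.8333) + (3.1667)·(3.1667)) / 5 = 16.8333/5 = 3.3667
  S[V,W] = ((1.1667)·(-0.6667) + (-0.8333)·(-1.6667) + (-0.8333)·(3.3333) + (-1.8333)·(2.3333) + (-0.8333)·(-1.6667) + (3.1667)·(-1.6667)) / 5 = -10.3333/5 = -2.0667
  S[W,W] = ((-0.6667)·(-0.6667) + (-1.6667)·(-1.6667) + (3.3333)·(3.3333) + (2.3333)·(2.3333) + (-1.6667)·(-1.6667) + (-1.6667)·(-1.6667)) / 5 = 25.3333/5 = 5.0667

S is symmetric (S[j,i] = S[i,j]). Assembling:

S = [[8.1667, -2.6333, -2.4667],
 [-2.6333, 3.3667, -2.0667],
 [-2.4667, -2.0667, 5.0667]]


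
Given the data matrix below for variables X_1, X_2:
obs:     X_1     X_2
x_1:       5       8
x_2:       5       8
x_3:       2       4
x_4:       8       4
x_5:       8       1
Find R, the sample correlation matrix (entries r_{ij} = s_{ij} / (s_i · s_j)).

Step 1 — column means:
  mean(X_1) = (5 + 5 + 2 + 8 + 8) / 5 = 28/5 = 5.6
  mean(X_2) = (8 + 8 + 4 + 4 + 1) / 5 = 25/5 = 5

Step 2 — sample variances and covariances s[i,j] = (1/(n-1)) · Σ_k (x_{k,i} - mean_i) · (x_{k,j} - mean_j), with n-1 = 4:
  s[X_1,X_1] = ((-0.6)·(-0.6) + (-0.6)·(-0.6) + (-3.6)·(-3.6) + (2.4)·(2.4) + (2.4)·(2.4)) / 4 = 25.2/4 = 6.3
  s[X_1,X_2] = ((-0.6)·(3) + (-0.6)·(3) + (-3.6)·(-1) + (2.4)·(-1) + (2.4)·(-4)) / 4 = -12/4 = -3
  s[X_2,X_2] = ((3)·(3) + (3)·(3) + (-1)·(-1) + (-1)·(-1) + (-4)·(-4)) / 4 = 36/4 = 9
  Sample standard deviations s_i = √(s[i,i]):
  s(X_1) = √(6.3) = 2.51
  s(X_2) = √(9) = 3

Step 3 — r_{ij} = s_{ij} / (s_i · s_j):
  r[X_1,X_1] = 1 (diagonal).
  r[X_1,X_2] = -3 / (2.51 · 3) = -3 / 7.5299 = -0.3984
  r[X_2,X_2] = 1 (diagonal).

R is symmetric with unit diagonal. Assembling:

R = [[1, -0.3984],
 [-0.3984, 1]]


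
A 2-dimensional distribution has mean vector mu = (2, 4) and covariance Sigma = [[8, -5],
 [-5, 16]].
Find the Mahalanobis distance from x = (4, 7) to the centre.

Step 1 — centre the observation: (x - mu) = (2, 3).

Step 2 — invert Sigma. det(Sigma) = 8·16 - (-5)² = 103.
  Sigma^{-1} = (1/det) · [[d, -b], [-b, a]] = [[0.1553, 0.0485],
 [0.0485, 0.0777]].

Step 3 — form the quadratic (x - mu)^T · Sigma^{-1} · (x - mu):
  Sigma^{-1} · (x - mu) = (0.4563, 0.3301).
  (x - mu)^T · [Sigma^{-1} · (x - mu)] = (2)·(0.4563) + (3)·(0.3301) = 1.9029.

Step 4 — take square root: d = √(1.9029) ≈ 1.3795.

d(x, mu) = √(1.9029) ≈ 1.3795


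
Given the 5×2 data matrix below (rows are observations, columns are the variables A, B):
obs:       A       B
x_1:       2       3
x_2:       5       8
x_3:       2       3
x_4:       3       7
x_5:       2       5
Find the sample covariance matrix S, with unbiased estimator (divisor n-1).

Step 1 — column means:
  mean(A) = (2 + 5 + 2 + 3 + 2) / 5 = 14/5 = 2.8
  mean(B) = (3 + 8 + 3 + 7 + 5) / 5 = 26/5 = 5.2

Step 2 — sample covariance S[i,j] = (1/(n-1)) · Σ_k (x_{k,i} - mean_i) · (x_{k,j} - mean_j), with n-1 = 4.
  S[A,A] = ((-0.8)·(-0.8) + (2.2)·(2.2) + (-0.8)·(-0.8) + (0.2)·(0.2) + (-0.8)·(-0.8)) / 4 = 6.8/4 = 1.7
  S[A,B] = ((-0.8)·(-2.2) + (2.2)·(2.8) + (-0.8)·(-2.2) + (0.2)·(1.8) + (-0.8)·(-0.2)) / 4 = 10.2/4 = 2.55
  S[B,B] = ((-2.2)·(-2.2) + (2.8)·(2.8) + (-2.2)·(-2.2) + (1.8)·(1.8) + (-0.2)·(-0.2)) / 4 = 20.8/4 = 5.2

S is symmetric (S[j,i] = S[i,j]). Assembling:

S = [[1.7, 2.55],
 [2.55, 5.2]]


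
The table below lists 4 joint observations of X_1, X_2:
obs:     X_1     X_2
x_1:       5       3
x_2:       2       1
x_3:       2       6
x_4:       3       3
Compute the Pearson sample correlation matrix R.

Step 1 — column means:
  mean(X_1) = (5 + 2 + 2 + 3) / 4 = 12/4 = 3
  mean(X_2) = (3 + 1 + 6 + 3) / 4 = 13/4 = 3.25

Step 2 — sample variances and covariances s[i,j] = (1/(n-1)) · Σ_k (x_{k,i} - mean_i) · (x_{k,j} - mean_j), with n-1 = 3:
  s[X_1,X_1] = ((2)·(2) + (-1)·(-1) + (-1)·(-1) + (0)·(0)) / 3 = 6/3 = 2
  s[X_1,X_2] = ((2)·(-0.25) + (-1)·(-2.25) + (-1)·(2.75) + (0)·(-0.25)) / 3 = -1/3 = -0.3333
  s[X_2,X_2] = ((-0.25)·(-0.25) + (-2.25)·(-2.25) + (2.75)·(2.75) + (-0.25)·(-0.25)) / 3 = 12.75/3 = 4.25
  Sample standard deviations s_i = √(s[i,i]):
  s(X_1) = √(2) = 1.4142
  s(X_2) = √(4.25) = 2.0616

Step 3 — r_{ij} = s_{ij} / (s_i · s_j):
  r[X_1,X_1] = 1 (diagonal).
  r[X_1,X_2] = -0.3333 / (1.4142 · 2.0616) = -0.3333 / 2.9155 = -0.1143
  r[X_2,X_2] = 1 (diagonal).

R is symmetric with unit diagonal. Assembling:

R = [[1, -0.1143],
 [-0.1143, 1]]


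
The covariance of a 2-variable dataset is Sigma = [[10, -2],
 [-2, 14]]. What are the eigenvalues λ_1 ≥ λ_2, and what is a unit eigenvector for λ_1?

Step 1 — characteristic polynomial of 2×2 Sigma:
  det(Sigma - λI) = λ² - trace · λ + det = 0.
  trace = 10 + 14 = 24, det = 10·14 - (-2)² = 136.
Step 2 — discriminant:
  Δ = trace² - 4·det = 576 - 544 = 32.
Step 3 — eigenvalues:
  λ = (trace ± √Δ)/2 = (24 ± 5.6569)/2,
  λ_1 = 14.8284,  λ_2 = 9.1716.

Step 4 — unit eigenvector for λ_1: solve (Sigma - λ_1 I)v = 0. First row:
  (10 - 14.8284)·v_x + (-2)·v_y = 0, i.e. (-4.8284)·v_x + (-2)·v_y = 0,
  so v ∝ (b, λ_1 - a) = (-2, 4.8284); multiply by -1 so the first entry is positive: u = (2, -4.8284).
  ||u|| = √((2)² + (-4.8284)²) = √(27.3137) ≈ 5.2263,
  v_1 = u/||u|| ≈ (0.3827, -0.9239) (||v_1|| = 1).

λ_1 = 14.8284,  λ_2 = 9.1716;  v_1 ≈ (0.3827, -0.9239)


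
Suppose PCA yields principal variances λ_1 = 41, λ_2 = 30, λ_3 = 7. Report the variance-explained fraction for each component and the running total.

Step 1 — total variance = trace(Sigma) = Σ λ_i = 41 + 30 + 7 = 78.

Step 2 — fraction explained by component i = λ_i / Σ λ:
  PC1: 41/78 = 0.5256
  PC2: 30/78 = 0.3846
  PC3: 7/78 = 0.0897

Step 3 — cumulative fraction after k components = (λ_1 + ... + λ_k) / Σ λ:
  k = 1: 41/78 = 0.5256
  k = 2: (41 + 30)/78 = 71/78 = 0.9103
  k = 3: (41 + 30 + 7)/78 = 78/78 = 1

Summary (fraction, with percent):

explained: PC1 0.5256 (52.56%), PC2 0.3846 (38.46%), PC3 0.0897 (8.97%);  cumulative: 0.5256, 0.9103, 1


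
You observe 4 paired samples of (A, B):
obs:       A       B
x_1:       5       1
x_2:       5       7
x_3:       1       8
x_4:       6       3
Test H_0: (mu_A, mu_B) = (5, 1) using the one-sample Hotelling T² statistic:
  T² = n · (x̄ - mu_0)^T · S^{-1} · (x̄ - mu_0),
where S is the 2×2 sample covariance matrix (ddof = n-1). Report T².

Step 1 — sample mean vector:
  mean(A) = (5 + 5 + 1 + 6) / 4 = 17/4 = 4.25
  mean(B) = (1 + 7 + 8 + 3) / 4 = 19/4 = 4.75
  x̄ = (4.25, 4.75),  deviation x̄ - mu_0 = (4.25, 4.75) - (5, 1) = (-0.75, 3.75).

Step 2 — sample covariance matrix, S[i,j] = (1/(n-1)) · Σ_k (x_{k,i} - mean_i) · (x_{k,j} - mean_j), divisor n-1 = 3:
  S[A,A] = ((0.75)·(0.75) + (0.75)·(0.75) + (-3.25)·(-3.25) + (1.75)·(1.75)) / 3 = 14.75/3 = 4.9167
  S[A,B] = ((0.75)·(-3.75) + (0.75)·(2.25) + (-3.25)·(3.25) + (1.75)·(-1.75)) / 3 = -14.75/3 = -4.9167
  S[B,B] = ((-3.75)·(-3.75) + (2.25)·(2.25) + (3.25)·(3.25) + (-1.75)·(-1.75)) / 3 = 32.75/3 = 10.9167
  S = [[4.9167, -4.9167],
 [-4.9167, 10.9167]].

Step 3 — invert S. det(S) = 4.9167·10.9167 - (-4.9167)² = 29.5.
  S^{-1} = (1/det) · [[d, -b], [-b, a]] = [[0.3701, 0.1667],
 [0.1667, 0.1667]].

Step 4 — quadratic form (x̄ - mu_0)^T · S^{-1} · (x̄ - mu_0):
  S^{-1} · (x̄ - mu_0) = (0.3475, 0.5),
  (x̄ - mu_0)^T · [...] = (-0.75)·(0.3475) + (3.75)·(0.5) = 1.6144.

Step 5 — scale by n: T² = 4 · 1.6144 = 6.4576.

T² ≈ 6.4576


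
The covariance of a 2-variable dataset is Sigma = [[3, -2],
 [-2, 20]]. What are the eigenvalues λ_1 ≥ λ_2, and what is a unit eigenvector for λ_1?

Step 1 — characteristic polynomial of 2×2 Sigma:
  det(Sigma - λI) = λ² - trace · λ + det = 0.
  trace = 3 + 20 = 23, det = 3·20 - (-2)² = 56.
Step 2 — discriminant:
  Δ = trace² - 4·det = 529 - 224 = 305.
Step 3 — eigenvalues:
  λ = (trace ± √Δ)/2 = (23 ± 17.4642)/2,
  λ_1 = 20.2321,  λ_2 = 2.7679.

Step 4 — unit eigenvector for λ_1: solve (Sigma - λ_1 I)v = 0. First row:
  (3 - 20.2321)·v_x + (-2)·v_y = 0, i.e. (-17.2321)·v_x + (-2)·v_y = 0,
  so v ∝ (b, λ_1 - a) = (-2, 17.2321); multiply by -1 so the first entry is positive: u = (2, -17.2321).
  ||u|| = √((2)² + (-17.2321)²) = √(300.9461) ≈ 17.3478,
  v_1 = u/||u|| ≈ (0.1153, -0.9933) (||v_1|| = 1).

λ_1 = 20.2321,  λ_2 = 2.7679;  v_1 ≈ (0.1153, -0.9933)


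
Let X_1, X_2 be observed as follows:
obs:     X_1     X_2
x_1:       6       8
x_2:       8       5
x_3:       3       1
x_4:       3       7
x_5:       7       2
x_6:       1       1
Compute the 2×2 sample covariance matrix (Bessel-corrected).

Step 1 — column means:
  mean(X_1) = (6 + 8 + 3 + 3 + 7 + 1) / 6 = 28/6 = 4.6667
  mean(X_2) = (8 + 5 + 1 + 7 + 2 + 1) / 6 = 24/6 = 4

Step 2 — sample covariance S[i,j] = (1/(n-1)) · Σ_k (x_{k,i} - mean_i) · (x_{k,j} - mean_j), with n-1 = 5.
  S[X_1,X_1] = ((1.3333)·(1.3333) + (3.3333)·(3.3333) + (-1.6667)·(-1.6667) + (-1.6667)·(-1.6667) + (2.3333)·(2.3333) + (-3.6667)·(-3.6667)) / 5 = 37.3333/5 = 7.4667
  S[X_1,X_2] = ((1.3333)·(4) + (3.3333)·(1) + (-1.6667)·(-3) + (-1.6667)·(3) + (2.3333)·(-2) + (-3.6667)·(-3)) / 5 = 15/5 = 3
  S[X_2,X_2] = ((4)·(4) + (1)·(1) + (-3)·(-3) + (3)·(3) + (-2)·(-2) + (-3)·(-3)) / 5 = 48/5 = 9.6

S is symmetric (S[j,i] = S[i,j]). Assembling:

S = [[7.4667, 3],
 [3, 9.6]]


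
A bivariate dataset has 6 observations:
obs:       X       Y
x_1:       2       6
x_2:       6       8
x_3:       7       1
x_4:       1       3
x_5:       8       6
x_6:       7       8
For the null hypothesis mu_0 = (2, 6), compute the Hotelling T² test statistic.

Step 1 — sample mean vector:
  mean(X) = (2 + 6 + 7 + 1 + 8 + 7) / 6 = 31/6 = 5.1667
  mean(Y) = (6 + 8 + 1 + 3 + 6 + 8) / 6 = 32/6 = 5.3333
  x̄ = (5.1667, 5.3333),  deviation x̄ - mu_0 = (5.1667, 5.3333) - (2, 6) = (3.1667, -0.6667).

Step 2 — sample covariance matrix, S[i,j] = (1/(n-1)) · Σ_k (x_{k,i} - mean_i) · (x_{k,j} - mean_j), divisor n-1 = 5:
  S[X,X] = ((-3.1667)·(-3.1667) + (0.8333)·(0.8333) + (1.8333)·(1.8333) + (-4.1667)·(-4.1667) + (2.8333)·(2.8333) + (1.8333)·(1.8333)) / 5 = 42.8333/5 = 8.5667
  S[X,Y] = ((-3.1667)·(0.6667) + (0.8333)·(2.6667) + (1.8333)·(-4.3333) + (-4.1667)·(-2.3333) + (2.8333)·(0.6667) + (1.8333)·(2.6667)) / 5 = 8.6667/5 = 1.7333
  S[Y,Y] = ((0.6667)·(0.6667) + (2.6667)·(2.6667) + (-4.3333)·(-4.3333) + (-2.3333)·(-2.3333) + (0.6667)·(0.6667) + (2.6667)·(2.6667)) / 5 = 39.3333/5 = 7.8667
  S = [[8.5667, 1.7333],
 [1.7333, 7.8667]].

Step 3 — invert S. det(S) = 8.5667·7.8667 - (1.7333)² = 64.3867.
  S^{-1} = (1/det) · [[d, -b], [-b, a]] = [[0.1222, -0.0269],
 [-0.0269, 0.1331]].

Step 4 — quadratic form (x̄ - mu_0)^T · S^{-1} · (x̄ - mu_0):
  S^{-1} · (x̄ - mu_0) = (0.4048, -0.1739),
  (x̄ - mu_0)^T · [...] = (3.1667)·(0.4048) + (-0.6667)·(-0.1739) = 1.398.

Step 5 — scale by n: T² = 6 · 1.398 = 8.3879.

T² ≈ 8.3879


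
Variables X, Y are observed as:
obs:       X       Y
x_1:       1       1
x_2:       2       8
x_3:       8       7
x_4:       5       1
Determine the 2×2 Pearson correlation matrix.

Step 1 — column means:
  mean(X) = (1 + 2 + 8 + 5) / 4 = 16/4 = 4
  mean(Y) = (1 + 8 + 7 + 1) / 4 = 17/4 = 4.25

Step 2 — sample variances and covariances s[i,j] = (1/(n-1)) · Σ_k (x_{k,i} - mean_i) · (x_{k,j} - mean_j), with n-1 = 3:
  s[X,X] = ((-3)·(-3) + (-2)·(-2) + (4)·(4) + (1)·(1)) / 3 = 30/3 = 10
  s[X,Y] = ((-3)·(-3.25) + (-2)·(3.75) + (4)·(2.75) + (1)·(-3.25)) / 3 = 10/3 = 3.3333
  s[Y,Y] = ((-3.25)·(-3.25) + (3.75)·(3.75) + (2.75)·(2.75) + (-3.25)·(-3.25)) / 3 = 42.75/3 = 14.25
  Sample standard deviations s_i = √(s[i,i]):
  s(X) = √(10) = 3.1623
  s(Y) = √(14.25) = 3.7749

Step 3 — r_{ij} = s_{ij} / (s_i · s_j):
  r[X,X] = 1 (diagonal).
  r[X,Y] = 3.3333 / (3.1623 · 3.7749) = 3.3333 / 11.9373 = 0.2792
  r[Y,Y] = 1 (diagonal).

R is symmetric with unit diagonal. Assembling:

R = [[1, 0.2792],
 [0.2792, 1]]


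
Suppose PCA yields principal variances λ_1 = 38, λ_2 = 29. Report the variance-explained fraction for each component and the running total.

Step 1 — total variance = trace(Sigma) = Σ λ_i = 38 + 29 = 67.

Step 2 — fraction explained by component i = λ_i / Σ λ:
  PC1: 38/67 = 0.5672
  PC2: 29/67 = 0.4328

Step 3 — cumulative fraction after k components = (λ_1 + ... + λ_k) / Σ λ:
  k = 1: 38/67 = 0.5672
  k = 2: (38 + 29)/67 = 67/67 = 1

Summary (fraction, with percent):

explained: PC1 0.5672 (56.72%), PC2 0.4328 (43.28%);  cumulative: 0.5672, 1


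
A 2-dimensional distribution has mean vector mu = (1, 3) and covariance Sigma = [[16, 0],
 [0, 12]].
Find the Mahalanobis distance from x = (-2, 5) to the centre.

Step 1 — centre the observation: (x - mu) = (-3, 2).

Step 2 — invert Sigma. det(Sigma) = 16·12 - (0)² = 192.
  Sigma^{-1} = (1/det) · [[d, -b], [-b, a]] = [[0.0625, 0],
 [0, 0.0833]].

Step 3 — form the quadratic (x - mu)^T · Sigma^{-1} · (x - mu):
  Sigma^{-1} · (x - mu) = (-0.1875, 0.1667).
  (x - mu)^T · [Sigma^{-1} · (x - mu)] = (-3)·(-0.1875) + (2)·(0.1667) = 0.8958.

Step 4 — take square root: d = √(0.8958) ≈ 0.9465.

d(x, mu) = √(0.8958) ≈ 0.9465


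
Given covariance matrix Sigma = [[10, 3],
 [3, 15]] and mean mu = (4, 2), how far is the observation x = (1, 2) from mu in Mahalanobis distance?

Step 1 — centre the observation: (x - mu) = (-3, 0).

Step 2 — invert Sigma. det(Sigma) = 10·15 - (3)² = 141.
  Sigma^{-1} = (1/det) · [[d, -b], [-b, a]] = [[0.1064, -0.0213],
 [-0.0213, 0.0709]].

Step 3 — form the quadratic (x - mu)^T · Sigma^{-1} · (x - mu):
  Sigma^{-1} · (x - mu) = (-0.3191, 0.0638).
  (x - mu)^T · [Sigma^{-1} · (x - mu)] = (-3)·(-0.3191) + (0)·(0.0638) = 0.9574.

Step 4 — take square root: d = √(0.9574) ≈ 0.9785.

d(x, mu) = √(0.9574) ≈ 0.9785


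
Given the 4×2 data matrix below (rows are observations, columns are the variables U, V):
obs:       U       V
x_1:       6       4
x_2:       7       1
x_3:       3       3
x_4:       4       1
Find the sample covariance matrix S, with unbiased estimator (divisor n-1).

Step 1 — column means:
  mean(U) = (6 + 7 + 3 + 4) / 4 = 20/4 = 5
  mean(V) = (4 + 1 + 3 + 1) / 4 = 9/4 = 2.25

Step 2 — sample covariance S[i,j] = (1/(n-1)) · Σ_k (x_{k,i} - mean_i) · (x_{k,j} - mean_j), with n-1 = 3.
  S[U,U] = ((1)·(1) + (2)·(2) + (-2)·(-2) + (-1)·(-1)) / 3 = 10/3 = 3.3333
  S[U,V] = ((1)·(1.75) + (2)·(-1.25) + (-2)·(0.75) + (-1)·(-1.25)) / 3 = -1/3 = -0.3333
  S[V,V] = ((1.75)·(1.75) + (-1.25)·(-1.25) + (0.75)·(0.75) + (-1.25)·(-1.25)) / 3 = 6.75/3 = 2.25

S is symmetric (S[j,i] = S[i,j]). Assembling:

S = [[3.3333, -0.3333],
 [-0.3333, 2.25]]


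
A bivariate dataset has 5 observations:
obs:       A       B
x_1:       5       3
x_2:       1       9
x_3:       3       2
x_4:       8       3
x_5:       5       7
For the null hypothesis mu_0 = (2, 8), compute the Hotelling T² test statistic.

Step 1 — sample mean vector:
  mean(A) = (5 + 1 + 3 + 8 + 5) / 5 = 22/5 = 4.4
  mean(B) = (3 + 9 + 2 + 3 + 7) / 5 = 24/5 = 4.8
  x̄ = (4.4, 4.8),  deviation x̄ - mu_0 = (4.4, 4.8) - (2, 8) = (2.4, -3.2).

Step 2 — sample covariance matrix, S[i,j] = (1/(n-1)) · Σ_k (x_{k,i} - mean_i) · (x_{k,j} - mean_j), divisor n-1 = 4:
  S[A,A] = ((0.6)·(0.6) + (-3.4)·(-3.4) + (-1.4)·(-1.4) + (3.6)·(3.6) + (0.6)·(0.6)) / 4 = 27.2/4 = 6.8
  S[A,B] = ((0.6)·(-1.8) + (-3.4)·(4.2) + (-1.4)·(-2.8) + (3.6)·(-1.8) + (0.6)·(2.2)) / 4 = -16.6/4 = -4.15
  S[B,B] = ((-1.8)·(-1.8) + (4.2)·(4.2) + (-2.8)·(-2.8) + (-1.8)·(-1.8) + (2.2)·(2.2)) / 4 = 36.8/4 = 9.2
  S = [[6.8, -4.15],
 [-4.15, 9.2]].

Step 3 — invert S. det(S) = 6.8·9.2 - (-4.15)² = 45.3375.
  S^{-1} = (1/det) · [[d, -b], [-b, a]] = [[0.2029, 0.0915],
 [0.0915, 0.15]].

Step 4 — quadratic form (x̄ - mu_0)^T · S^{-1} · (x̄ - mu_0):
  S^{-1} · (x̄ - mu_0) = (0.1941, -0.2603),
  (x̄ - mu_0)^T · [...] = (2.4)·(0.1941) + (-3.2)·(-0.2603) = 1.2987.

Step 5 — scale by n: T² = 5 · 1.2987 = 6.4935.

T² ≈ 6.4935


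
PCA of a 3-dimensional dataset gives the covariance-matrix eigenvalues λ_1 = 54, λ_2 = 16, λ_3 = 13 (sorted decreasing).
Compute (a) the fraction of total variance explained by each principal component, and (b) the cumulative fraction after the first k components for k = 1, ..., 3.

Step 1 — total variance = trace(Sigma) = Σ λ_i = 54 + 16 + 13 = 83.

Step 2 — fraction explained by component i = λ_i / Σ λ:
  PC1: 54/83 = 0.6506
  PC2: 16/83 = 0.1928
  PC3: 13/83 = 0.1566

Step 3 — cumulative fraction after k components = (λ_1 + ... + λ_k) / Σ λ:
  k = 1: 54/83 = 0.6506
  k = 2: (54 + 16)/83 = 70/83 = 0.8434
  k = 3: (54 + 16 + 13)/83 = 83/83 = 1

Summary (fraction, with percent):

explained: PC1 0.6506 (65.06%), PC2 0.1928 (19.28%), PC3 0.1566 (15.66%);  cumulative: 0.6506, 0.8434, 1


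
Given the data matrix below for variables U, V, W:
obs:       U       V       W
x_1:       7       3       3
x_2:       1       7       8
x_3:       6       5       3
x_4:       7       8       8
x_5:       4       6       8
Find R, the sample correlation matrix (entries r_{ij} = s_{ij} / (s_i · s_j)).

Step 1 — column means:
  mean(U) = (7 + 1 + 6 + 7 + 4) / 5 = 25/5 = 5
  mean(V) = (3 + 7 + 5 + 8 + 6) / 5 = 29/5 = 5.8
  mean(W) = (3 + 8 + 3 + 8 + 8) / 5 = 30/5 = 6

Step 2 — sample variances and covariances s[i,j] = (1/(n-1)) · Σ_k (x_{k,i} - mean_i) · (x_{k,j} - mean_j), with n-1 = 4:
  s[U,U] = ((2)·(2) + (-4)·(-4) + (1)·(1) + (2)·(2) + (-1)·(-1)) / 4 = 26/4 = 6.5
  s[U,V] = ((2)·(-2.8) + (-4)·(1.2) + (1)·(-0.8) + (2)·(2.2) + (-1)·(0.2)) / 4 = -7/4 = -1.75
  s[U,W] = ((2)·(-3) + (-4)·(2) + (1)·(-3) + (2)·(2) + (-1)·(2)) / 4 = -15/4 = -3.75
  s[V,V] = ((-2.8)·(-2.8) + (1.2)·(1.2) + (-0.8)·(-0.8) + (2.2)·(2.2) + (0.2)·(0.2)) / 4 = 14.8/4 = 3.7
  s[V,W] = ((-2.8)·(-3) + (1.2)·(2) + (-0.8)·(-3) + (2.2)·(2) + (0.2)·(2)) / 4 = 18/4 = 4.5
  s[W,W] = ((-3)·(-3) + (2)·(2) + (-3)·(-3) + (2)·(2) + (2)·(2)) / 4 = 30/4 = 7.5
  Sample standard deviations s_i = √(s[i,i]):
  s(U) = √(6.5) = 2.5495
  s(V) = √(3.7) = 1.9235
  s(W) = √(7.5) = 2.7386

Step 3 — r_{ij} = s_{ij} / (s_i · s_j):
  r[U,U] = 1 (diagonal).
  r[U,V] = -1.75 / (2.5495 · 1.9235) = -1.75 / 4.9041 = -0.3568
  r[U,W] = -3.75 / (2.5495 · 2.7386) = -3.75 / 6.9821 = -0.5371
  r[V,V] = 1 (diagonal).
  r[V,W] = 4.5 / (1.9235 · 2.7386) = 4.5 / 5.2678 = 0.8542
  r[W,W] = 1 (diagonal).

R is symmetric with unit diagonal. Assembling:

R = [[1, -0.3568, -0.5371],
 [-0.3568, 1, 0.8542],
 [-0.5371, 0.8542, 1]]


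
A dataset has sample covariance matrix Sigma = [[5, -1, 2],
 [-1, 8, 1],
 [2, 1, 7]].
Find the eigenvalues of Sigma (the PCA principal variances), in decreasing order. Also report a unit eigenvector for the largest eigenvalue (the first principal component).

Step 1 — characteristic polynomial p(λ) = det(λI - Sigma) = λ³ - tr·λ² + c_1·λ - det, where tr = trace, c_1 = sum of the principal 2×2 minors, det = det(Sigma):
  tr = 5 + 8 + 7 = 20,
  c_1 = (5·8 - (-1)²) + (5·7 - (2)²) + (8·7 - (1)²) = 39 + 31 + 55 = 125,
  det = 5·(8·7 - (1)²) - (-1)·((-1)·7 - (1)·(2)) + (2)·((-1)·(1) - 8·(2)) = 5·(55) - (-1)·(-9) + (2)·(-17) = 232.
  So p(λ) = λ³ - 20λ² + 125λ - 232.
Step 2 — look for an integer root (rational root theorem: any rational root is an integer divisor of 232). Testing λ = 8:
  p(8) = 512 - 1280 + 1000 - 232 = 0  ✓
  Dividing out (λ - 8): p(λ) = (λ - 8)(λ² - 12λ + 29).
Step 3 — remaining eigenvalues from the quadratic λ² - 12λ + 29 = 0:
  Δ = 12² - 4·29 = 144 - 116 = 28,  λ = (12 ± √28)/2 = (12 ± 5.2915)/2 ≈ 8.6458 or 3.3542.
  Sorted: λ_1 = 8.6458,  λ_2 = 8,  λ_3 = 3.3542  (check: sum = 20 = tr ✓).

Step 4 — unit eigenvector for λ_1 ≈ 8.6458: v spans the null space of (Sigma - λ_1 I), whose rows are
  r_1 = (-3.6458, -1, 2),  r_2 = (-1, -0.6458, 1),  r_3 = (2, 1, -1.6458).
  v is orthogonal to every row, so take v ∝ r_1 × r_2 = ((-1)·(1) - (2)·(-0.6458), (2)·(-1) - (-3.6458)·(1), (-3.6458)·(-0.6458) - (-1)·(-1)) ≈ (0.2915, 1.6458, 1.3542).
  Let u = (0.2915, 1.6458, 1.3542).
  ||u|| = √((0.2915)² + (1.6458)² + (1.3542)²) = √(4.6275) ≈ 2.1512,  v_1 = u/||u|| ≈ (0.1355, 0.7651, 0.6295) (||v_1|| = 1).

λ_1 = 8.6458,  λ_2 = 8,  λ_3 = 3.3542;  v_1 ≈ (0.1355, 0.7651, 0.6295)


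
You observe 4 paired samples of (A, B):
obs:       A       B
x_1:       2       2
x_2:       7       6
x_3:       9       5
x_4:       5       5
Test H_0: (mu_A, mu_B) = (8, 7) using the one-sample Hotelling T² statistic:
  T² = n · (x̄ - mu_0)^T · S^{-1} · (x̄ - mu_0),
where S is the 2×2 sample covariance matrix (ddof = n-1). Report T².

Step 1 — sample mean vector:
  mean(A) = (2 + 7 + 9 + 5) / 4 = 23/4 = 5.75
  mean(B) = (2 + 6 + 5 + 5) / 4 = 18/4 = 4.5
  x̄ = (5.75, 4.5),  deviation x̄ - mu_0 = (5.75, 4.5) - (8, 7) = (-2.25, -2.5).

Step 2 — sample covariance matrix, S[i,j] = (1/(n-1)) · Σ_k (x_{k,i} - mean_i) · (x_{k,j} - mean_j), divisor n-1 = 3:
  S[A,A] = ((-3.75)·(-3.75) + (1.25)·(1.25) + (3.25)·(3.25) + (-0.75)·(-0.75)) / 3 = 26.75/3 = 8.9167
  S[A,B] = ((-3.75)·(-2.5) + (1.25)·(1.5) + (3.25)·(0.5) + (-0.75)·(0.5)) / 3 = 12.5/3 = 4.1667
  S[B,B] = ((-2.5)·(-2.5) + (1.5)·(1.5) + (0.5)·(0.5) + (0.5)·(0.5)) / 3 = 9/3 = 3
  S = [[8.9167, 4.1667],
 [4.1667, 3]].

Step 3 — invert S. det(S) = 8.9167·3 - (4.1667)² = 9.3889.
  S^{-1} = (1/det) · [[d, -b], [-b, a]] = [[0.3195, -0.4438],
 [-0.4438, 0.9497]].

Step 4 — quadratic form (x̄ - mu_0)^T · S^{-1} · (x̄ - mu_0):
  S^{-1} · (x̄ - mu_0) = (0.3905, -1.3757),
  (x̄ - mu_0)^T · [...] = (-2.25)·(0.3905) + (-2.5)·(-1.3757) = 2.5607.

Step 5 — scale by n: T² = 4 · 2.5607 = 10.2426.

T² ≈ 10.2426


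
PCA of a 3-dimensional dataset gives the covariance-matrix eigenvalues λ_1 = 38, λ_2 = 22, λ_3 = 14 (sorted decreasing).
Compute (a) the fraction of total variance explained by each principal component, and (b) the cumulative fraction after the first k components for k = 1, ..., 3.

Step 1 — total variance = trace(Sigma) = Σ λ_i = 38 + 22 + 14 = 74.

Step 2 — fraction explained by component i = λ_i / Σ λ:
  PC1: 38/74 = 0.5135
  PC2: 22/74 = 0.2973
  PC3: 14/74 = 0.1892

Step 3 — cumulative fraction after k components = (λ_1 + ... + λ_k) / Σ λ:
  k = 1: 38/74 = 0.5135
  k = 2: (38 + 22)/74 = 60/74 = 0.8108
  k = 3: (38 + 22 + 14)/74 = 74/74 = 1

Summary (fraction, with percent):

explained: PC1 0.5135 (51.35%), PC2 0.2973 (29.73%), PC3 0.1892 (18.92%);  cumulative: 0.5135, 0.8108, 1


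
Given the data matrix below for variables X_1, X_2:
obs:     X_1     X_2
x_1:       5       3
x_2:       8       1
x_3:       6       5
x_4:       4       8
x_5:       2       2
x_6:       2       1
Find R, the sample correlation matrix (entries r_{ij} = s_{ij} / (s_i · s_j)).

Step 1 — column means:
  mean(X_1) = (5 + 8 + 6 + 4 + 2 + 2) / 6 = 27/6 = 4.5
  mean(X_2) = (3 + 1 + 5 + 8 + 2 + 1) / 6 = 20/6 = 3.3333

Step 2 — sample variances and covariances s[i,j] = (1/(n-1)) · Σ_k (x_{k,i} - mean_i) · (x_{k,j} - mean_j), with n-1 = 5:
  s[X_1,X_1] = ((0.5)·(0.5) + (3.5)·(3.5) + (1.5)·(1.5) + (-0.5)·(-0.5) + (-2.5)·(-2.5) + (-2.5)·(-2.5)) / 5 = 27.5/5 = 5.5
  s[X_1,X_2] = ((0.5)·(-0.3333) + (3.5)·(-2.3333) + (1.5)·(1.6667) + (-0.5)·(4.6667) + (-2.5)·(-1.3333) + (-2.5)·(-2.3333)) / 5 = 1/5 = 0.2
  s[X_2,X_2] = ((-0.3333)·(-0.3333) + (-2.3333)·(-2.3333) + (1.6667)·(1.6667) + (4.6667)·(4.6667) + (-1.3333)·(-1.3333) + (-2.3333)·(-2.3333)) / 5 = 37.3333/5 = 7.4667
  Sample standard deviations s_i = √(s[i,i]):
  s(X_1) = √(5.5) = 2.3452
  s(X_2) = √(7.4667) = 2.7325

Step 3 — r_{ij} = s_{ij} / (s_i · s_j):
  r[X_1,X_1] = 1 (diagonal).
  r[X_1,X_2] = 0.2 / (2.3452 · 2.7325) = 0.2 / 6.4083 = 0.0312
  r[X_2,X_2] = 1 (diagonal).

R is symmetric with unit diagonal. Assembling:

R = [[1, 0.0312],
 [0.0312, 1]]


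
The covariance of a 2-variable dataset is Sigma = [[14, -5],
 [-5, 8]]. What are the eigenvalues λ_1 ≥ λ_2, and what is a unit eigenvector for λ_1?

Step 1 — characteristic polynomial of 2×2 Sigma:
  det(Sigma - λI) = λ² - trace · λ + det = 0.
  trace = 14 + 8 = 22, det = 14·8 - (-5)² = 87.
Step 2 — discriminant:
  Δ = trace² - 4·det = 484 - 348 = 136.
Step 3 — eigenvalues:
  λ = (trace ± √Δ)/2 = (22 ± 11.6619)/2,
  λ_1 = 16.831,  λ_2 = 5.169.

Step 4 — unit eigenvector for λ_1: solve (Sigma - λ_1 I)v = 0. First row:
  (14 - 16.831)·v_x + (-5)·v_y = 0, i.e. (-2.831)·v_x + (-5)·v_y = 0,
  so v ∝ (b, λ_1 - a) = (-5, 2.831); multiply by -1 so the first entry is positive: u = (5, -2.831).
  ||u|| = √((5)² + (-2.831)²) = √(33.0143) ≈ 5.7458,
  v_1 = u/||u|| ≈ (0.8702, -0.4927) (||v_1|| = 1).

λ_1 = 16.831,  λ_2 = 5.169;  v_1 ≈ (0.8702, -0.4927)


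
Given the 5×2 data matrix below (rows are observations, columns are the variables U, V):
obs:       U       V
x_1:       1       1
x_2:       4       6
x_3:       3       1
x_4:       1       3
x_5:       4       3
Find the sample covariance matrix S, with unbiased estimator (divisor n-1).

Step 1 — column means:
  mean(U) = (1 + 4 + 3 + 1 + 4) / 5 = 13/5 = 2.6
  mean(V) = (1 + 6 + 1 + 3 + 3) / 5 = 14/5 = 2.8

Step 2 — sample covariance S[i,j] = (1/(n-1)) · Σ_k (x_{k,i} - mean_i) · (x_{k,j} - mean_j), with n-1 = 4.
  S[U,U] = ((-1.6)·(-1.6) + (1.4)·(1.4) + (0.4)·(0.4) + (-1.6)·(-1.6) + (1.4)·(1.4)) / 4 = 9.2/4 = 2.3
  S[U,V] = ((-1.6)·(-1.8) + (1.4)·(3.2) + (0.4)·(-1.8) + (-1.6)·(0.2) + (1.4)·(0.2)) / 4 = 6.6/4 = 1.65
  S[V,V] = ((-1.8)·(-1.8) + (3.2)·(3.2) + (-1.8)·(-1.8) + (0.2)·(0.2) + (0.2)·(0.2)) / 4 = 16.8/4 = 4.2

S is symmetric (S[j,i] = S[i,j]). Assembling:

S = [[2.3, 1.65],
 [1.65, 4.2]]


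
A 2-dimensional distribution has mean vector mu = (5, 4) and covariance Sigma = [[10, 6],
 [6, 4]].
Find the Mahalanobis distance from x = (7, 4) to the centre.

Step 1 — centre the observation: (x - mu) = (2, 0).

Step 2 — invert Sigma. det(Sigma) = 10·4 - (6)² = 4.
  Sigma^{-1} = (1/det) · [[d, -b], [-b, a]] = [[1, -1.5],
 [-1.5, 2.5]].

Step 3 — form the quadratic (x - mu)^T · Sigma^{-1} · (x - mu):
  Sigma^{-1} · (x - mu) = (2, -3).
  (x - mu)^T · [Sigma^{-1} · (x - mu)] = (2)·(2) + (0)·(-3) = 4.

Step 4 — take square root: d = √(4) ≈ 2.

d(x, mu) = √(4) ≈ 2


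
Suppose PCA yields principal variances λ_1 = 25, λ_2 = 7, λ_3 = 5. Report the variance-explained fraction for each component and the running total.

Step 1 — total variance = trace(Sigma) = Σ λ_i = 25 + 7 + 5 = 37.

Step 2 — fraction explained by component i = λ_i / Σ λ:
  PC1: 25/37 = 0.6757
  PC2: 7/37 = 0.1892
  PC3: 5/37 = 0.1351

Step 3 — cumulative fraction after k components = (λ_1 + ... + λ_k) / Σ λ:
  k = 1: 25/37 = 0.6757
  k = 2: (25 + 7)/37 = 32/37 = 0.8649
  k = 3: (25 + 7 + 5)/37 = 37/37 = 1

Summary (fraction, with percent):

explained: PC1 0.6757 (67.57%), PC2 0.1892 (18.92%), PC3 0.1351 (13.51%);  cumulative: 0.6757, 0.8649, 1


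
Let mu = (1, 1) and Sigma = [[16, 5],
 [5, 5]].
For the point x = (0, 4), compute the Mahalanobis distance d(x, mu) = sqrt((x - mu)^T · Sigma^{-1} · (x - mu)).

Step 1 — centre the observation: (x - mu) = (-1, 3).

Step 2 — invert Sigma. det(Sigma) = 16·5 - (5)² = 55.
  Sigma^{-1} = (1/det) · [[d, -b], [-b, a]] = [[0.0909, -0.0909],
 [-0.0909, 0.2909]].

Step 3 — form the quadratic (x - mu)^T · Sigma^{-1} · (x - mu):
  Sigma^{-1} · (x - mu) = (-0.3636, 0.9636).
  (x - mu)^T · [Sigma^{-1} · (x - mu)] = (-1)·(-0.3636) + (3)·(0.9636) = 3.2545.

Step 4 — take square root: d = √(3.2545) ≈ 1.804.

d(x, mu) = √(3.2545) ≈ 1.804
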